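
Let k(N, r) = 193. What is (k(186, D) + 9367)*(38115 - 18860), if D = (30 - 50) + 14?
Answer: 184077800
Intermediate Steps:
D = -6 (D = -20 + 14 = -6)
(k(186, D) + 9367)*(38115 - 18860) = (193 + 9367)*(38115 - 18860) = 9560*19255 = 184077800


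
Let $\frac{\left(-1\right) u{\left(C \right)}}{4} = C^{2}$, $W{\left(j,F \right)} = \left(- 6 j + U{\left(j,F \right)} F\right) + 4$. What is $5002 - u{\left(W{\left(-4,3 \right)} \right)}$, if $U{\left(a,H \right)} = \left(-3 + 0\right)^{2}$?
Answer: $17102$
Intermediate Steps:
$U{\left(a,H \right)} = 9$ ($U{\left(a,H \right)} = \left(-3\right)^{2} = 9$)
$W{\left(j,F \right)} = 4 - 6 j + 9 F$ ($W{\left(j,F \right)} = \left(- 6 j + 9 F\right) + 4 = 4 - 6 j + 9 F$)
$u{\left(C \right)} = - 4 C^{2}$
$5002 - u{\left(W{\left(-4,3 \right)} \right)} = 5002 - - 4 \left(4 - -24 + 9 \cdot 3\right)^{2} = 5002 - - 4 \left(4 + 24 + 27\right)^{2} = 5002 - - 4 \cdot 55^{2} = 5002 - \left(-4\right) 3025 = 5002 - -12100 = 5002 + 12100 = 17102$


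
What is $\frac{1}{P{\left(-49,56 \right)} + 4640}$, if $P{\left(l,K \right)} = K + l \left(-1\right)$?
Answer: $\frac{1}{4745} \approx 0.00021075$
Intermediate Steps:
$P{\left(l,K \right)} = K - l$
$\frac{1}{P{\left(-49,56 \right)} + 4640} = \frac{1}{\left(56 - -49\right) + 4640} = \frac{1}{\left(56 + 49\right) + 4640} = \frac{1}{105 + 4640} = \frac{1}{4745}$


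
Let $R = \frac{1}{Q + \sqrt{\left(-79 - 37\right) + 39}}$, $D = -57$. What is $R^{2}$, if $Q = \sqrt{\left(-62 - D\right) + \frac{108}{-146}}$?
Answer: $- \frac{110230}{6765201} + \frac{73 \sqrt{2355199}}{13530402} \approx -0.0080138$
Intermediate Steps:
$Q = \frac{i \sqrt{30587}}{73}$ ($Q = \sqrt{\left(-62 - -57\right) + \frac{108}{-146}} = \sqrt{\left(-62 + 57\right) + 108 \left(- \frac{1}{146}\right)} = \sqrt{-5 - \frac{54}{73}} = \sqrt{- \frac{419}{73}} = \frac{i \sqrt{30587}}{73} \approx 2.3958 i$)
$R = \frac{1}{i \sqrt{77} + \frac{i \sqrt{30587}}{73}}$ ($R = \frac{1}{\frac{i \sqrt{30587}}{73} + \sqrt{\left(-79 - 37\right) + 39}} = \frac{1}{\frac{i \sqrt{30587}}{73} + \sqrt{-116 + 39}} = \frac{1}{\frac{i \sqrt{30587}}{73} + \sqrt{-77}} = \frac{1}{\frac{i \sqrt{30587}}{73} + i \sqrt{77}} = \frac{1}{i \sqrt{77} + \frac{i \sqrt{30587}}{73}} \approx - 0.08952 i$)
$R^{2} = \left(- \frac{73 i}{\sqrt{30587} + 73 \sqrt{77}}\right)^{2} = - \frac{5329}{\left(\sqrt{30587} + 73 \sqrt{77}\right)^{2}}$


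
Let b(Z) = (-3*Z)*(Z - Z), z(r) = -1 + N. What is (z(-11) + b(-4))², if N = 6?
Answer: 25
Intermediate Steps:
z(r) = 5 (z(r) = -1 + 6 = 5)
b(Z) = 0 (b(Z) = -3*Z*0 = 0)
(z(-11) + b(-4))² = (5 + 0)² = 5² = 25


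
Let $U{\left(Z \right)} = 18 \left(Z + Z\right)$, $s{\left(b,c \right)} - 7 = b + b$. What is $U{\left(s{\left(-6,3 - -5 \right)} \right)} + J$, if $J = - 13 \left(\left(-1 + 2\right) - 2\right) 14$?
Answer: $2$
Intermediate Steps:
$s{\left(b,c \right)} = 7 + 2 b$ ($s{\left(b,c \right)} = 7 + \left(b + b\right) = 7 + 2 b$)
$U{\left(Z \right)} = 36 Z$ ($U{\left(Z \right)} = 18 \cdot 2 Z = 36 Z$)
$J = 182$ ($J = - 13 \left(1 - 2\right) 14 = \left(-13\right) \left(-1\right) 14 = 13 \cdot 14 = 182$)
$U{\left(s{\left(-6,3 - -5 \right)} \right)} + J = 36 \left(7 + 2 \left(-6\right)\right) + 182 = 36 \left(7 - 12\right) + 182 = 36 \left(-5\right) + 182 = -180 + 182 = 2$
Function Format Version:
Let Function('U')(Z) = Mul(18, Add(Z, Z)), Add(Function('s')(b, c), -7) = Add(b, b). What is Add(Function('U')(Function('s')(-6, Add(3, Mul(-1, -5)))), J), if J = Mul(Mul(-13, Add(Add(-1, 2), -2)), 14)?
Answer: 2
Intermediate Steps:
Function('s')(b, c) = Add(7, Mul(2, b)) (Function('s')(b, c) = Add(7, Add(b, b)) = Add(7, Mul(2, b)))
Function('U')(Z) = Mul(36, Z) (Function('U')(Z) = Mul(18, Mul(2, Z)) = Mul(36, Z))
J = 182 (J = Mul(Mul(-13, Add(1, -2)), 14) = Mul(Mul(-13, -1), 14) = Mul(13, 14) = 182)
Add(Function('U')(Function('s')(-6, Add(3, Mul(-1, -5)))), J) = Add(Mul(36, Add(7, Mul(2, -6))), 182) = Add(Mul(36, Add(7, -12)), 182) = Add(Mul(36, -5), 182) = Add(-180, 182) = 2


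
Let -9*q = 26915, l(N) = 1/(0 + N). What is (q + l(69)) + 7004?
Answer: 830786/207 ≈ 4013.5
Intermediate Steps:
l(N) = 1/N
q = -26915/9 (q = -⅑*26915 = -26915/9 ≈ -2990.6)
(q + l(69)) + 7004 = (-26915/9 + 1/69) + 7004 = -619042/207 + 7004 = 830786/207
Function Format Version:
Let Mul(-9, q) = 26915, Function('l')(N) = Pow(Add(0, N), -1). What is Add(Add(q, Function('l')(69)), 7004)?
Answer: Rational(830786, 207) ≈ 4013.5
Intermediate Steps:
Function('l')(N) = Pow(N, -1)
q = Rational(-26915, 9) (q = Mul(Rational(-1, 9), 26915) = Rational(-26915, 9) ≈ -2990.6)
Add(Add(q, Function('l')(69)), 7004) = Add(Add(Rational(-26915, 9), Pow(69, -1)), 7004) = Add(Add(Rational(-26915, 9), Rational(1, 69)), 7004) = Add(Rational(-619042, 207), 7004) = Rational(830786, 207)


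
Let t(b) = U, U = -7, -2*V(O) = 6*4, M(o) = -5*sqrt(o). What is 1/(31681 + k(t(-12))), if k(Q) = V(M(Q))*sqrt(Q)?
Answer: 31681/1003686769 + 12*I*sqrt(7)/1003686769 ≈ 3.1565e-5 + 3.1632e-8*I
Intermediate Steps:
V(O) = -12 (V(O) = -3*4 = -1/2*24 = -12)
t(b) = -7
k(Q) = -12*sqrt(Q)
1/(31681 + k(t(-12))) = 1/(31681 - 12*I*sqrt(7))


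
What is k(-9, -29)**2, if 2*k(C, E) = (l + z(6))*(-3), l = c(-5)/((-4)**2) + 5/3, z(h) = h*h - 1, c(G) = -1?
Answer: 3087049/1024 ≈ 3014.7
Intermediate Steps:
z(h) = -1 + h**2 (z(h) = h**2 - 1 = -1 + h**2)
l = 77/48 (l = -1/((-4)**2) + 5/3 = -1/16 + 5*(1/3) = -1*1/16 + 5/3 = -1/16 + 5/3 = 77/48 ≈ 1.6042)
k(C, E) = -1757/32 (k(C, E) = ((77/48 + (-1 + 6**2))*(-3))/2 = ((77/48 + (-1 + 36))*(-3))/2 = ((77/48 + 35)*(-3))/2 = ((1757/48)*(-3))/2 = (1/2)*(-1757/16) = -1757/32)
k(-9, -29)**2 = (-1757/32)**2 = 3087049/1024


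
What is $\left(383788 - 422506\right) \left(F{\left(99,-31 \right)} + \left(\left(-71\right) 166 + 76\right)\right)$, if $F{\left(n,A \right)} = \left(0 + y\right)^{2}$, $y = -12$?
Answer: $447812388$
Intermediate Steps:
$F{\left(n,A \right)} = 144$ ($F{\left(n,A \right)} = \left(0 - 12\right)^{2} = \left(-12\right)^{2} = 144$)
$\left(383788 - 422506\right) \left(F{\left(99,-31 \right)} + \left(\left(-71\right) 166 + 76\right)\right) = \left(383788 - 422506\right) \left(144 + \left(\left(-71\right) 166 + 76\right)\right) = - 38718 \left(144 + \left(-11786 + 76\right)\right) = - 38718 \left(144 - 11710\right) = \left(-38718\right) \left(-11566\right) = 447812388$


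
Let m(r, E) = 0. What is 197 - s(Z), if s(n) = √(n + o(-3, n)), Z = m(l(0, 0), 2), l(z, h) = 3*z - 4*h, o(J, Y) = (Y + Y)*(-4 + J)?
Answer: 197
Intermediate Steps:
o(J, Y) = 2*Y*(-4 + J) (o(J, Y) = (2*Y)*(-4 + J) = 2*Y*(-4 + J))
l(z, h) = -4*h + 3*z
Z = 0
s(n) = √13*√(-n) (s(n) = √(n + 2*n*(-4 - 3)) = √(n + 2*n*(-7)) = √(n - 14*n) = √(-13*n) = √13*√(-n))
197 - s(Z) = 197 - √13*√(-1*0) = 197 - √13*√0 = 197 - √13*0 = 197 - 1*0 = 197 + 0 = 197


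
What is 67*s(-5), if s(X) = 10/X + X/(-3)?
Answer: -67/3 ≈ -22.333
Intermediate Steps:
s(X) = 10/X - X/3 (s(X) = 10/X + X*(-1/3) = 10/X - X/3)
67*s(-5) = 67*(10/(-5) - 1/3*(-5)) = 67*(10*(-1/5) + 5/3) = 67*(-2 + 5/3) = 67*(-1/3) = -67/3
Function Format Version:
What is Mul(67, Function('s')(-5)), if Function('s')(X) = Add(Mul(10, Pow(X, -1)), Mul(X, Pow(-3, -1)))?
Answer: Rational(-67, 3) ≈ -22.333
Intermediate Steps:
Function('s')(X) = Add(Mul(10, Pow(X, -1)), Mul(Rational(-1, 3), X)) (Function('s')(X) = Add(Mul(10, Pow(X, -1)), Mul(X, Rational(-1, 3))) = Add(Mul(10, Pow(X, -1)), Mul(Rational(-1, 3), X)))
Mul(67, Function('s')(-5)) = Mul(67, Add(Mul(10, Pow(-5, -1)), Mul(Rational(-1, 3), -5))) = Mul(67, Add(Mul(10, Rational(-1, 5)), Rational(5, 3))) = Mul(67, Add(-2, Rational(5, 3))) = Mul(67, Rational(-1, 3)) = Rational(-67, 3)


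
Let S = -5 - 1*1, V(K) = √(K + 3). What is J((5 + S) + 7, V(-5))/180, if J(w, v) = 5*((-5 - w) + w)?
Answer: -5/36 ≈ -0.13889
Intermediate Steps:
V(K) = √(3 + K)
S = -6 (S = -5 - 1 = -6)
J(w, v) = -25 (J(w, v) = 5*(-5) = -25)
J((5 + S) + 7, V(-5))/180 = -25/180 = -25*1/180 = -5/36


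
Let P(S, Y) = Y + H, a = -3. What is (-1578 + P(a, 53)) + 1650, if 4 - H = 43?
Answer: 86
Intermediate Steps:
H = -39 (H = 4 - 1*43 = 4 - 43 = -39)
P(S, Y) = -39 + Y (P(S, Y) = Y - 39 = -39 + Y)
(-1578 + P(a, 53)) + 1650 = (-1578 + (-39 + 53)) + 1650 = (-1578 + 14) + 1650 = -1564 + 1650 = 86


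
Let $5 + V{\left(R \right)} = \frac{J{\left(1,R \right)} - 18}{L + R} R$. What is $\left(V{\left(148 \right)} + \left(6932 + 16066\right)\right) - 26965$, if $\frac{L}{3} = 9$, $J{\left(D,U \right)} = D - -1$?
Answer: $- \frac{697468}{175} \approx -3985.5$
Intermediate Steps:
$J{\left(D,U \right)} = 1 + D$ ($J{\left(D,U \right)} = D + 1 = 1 + D$)
$L = 27$ ($L = 3 \cdot 9 = 27$)
$V{\left(R \right)} = -5 - \frac{16 R}{27 + R}$ ($V{\left(R \right)} = -5 + \frac{\left(1 + 1\right) - 18}{27 + R} R = -5 + \frac{2 - 18}{27 + R} R = -5 + - \frac{16}{27 + R} R = -5 - \frac{16 R}{27 + R}$)
$\left(V{\left(148 \right)} + \left(6932 + 16066\right)\right) - 26965 = \left(\frac{3 \left(-45 - 1036\right)}{27 + 148} + \left(6932 + 16066\right)\right) - 26965 = \left(\frac{3 \left(-45 - 1036\right)}{175} + 22998\right) - 26965 = \left(3 \cdot \frac{1}{175} \left(-1081\right) + 22998\right) - 26965 = \left(- \frac{3243}{175} + 22998\right) - 26965 = \frac{4021407}{175} - 26965 = - \frac{697468}{175}$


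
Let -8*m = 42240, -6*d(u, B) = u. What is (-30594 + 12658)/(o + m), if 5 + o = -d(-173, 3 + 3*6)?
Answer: 107616/31883 ≈ 3.3753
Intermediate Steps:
d(u, B) = -u/6
m = -5280 (m = -1/8*42240 = -5280)
o = -203/6 (o = -5 - (-1)*(-173)/6 = -5 - 1*173/6 = -5 - 173/6 = -203/6 ≈ -33.833)
(-30594 + 12658)/(o + m) = (-30594 + 12658)/(-203/6 - 5280) = -17936/(-31883/6) = -17936*(-6/31883) = 107616/31883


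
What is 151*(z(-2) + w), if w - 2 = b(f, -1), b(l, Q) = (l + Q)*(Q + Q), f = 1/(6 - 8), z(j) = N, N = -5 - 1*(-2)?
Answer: 302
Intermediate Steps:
N = -3 (N = -5 + 2 = -3)
z(j) = -3
f = -1/2 (f = 1/(-2) = -1/2 ≈ -0.50000)
b(l, Q) = 2*Q*(Q + l) (b(l, Q) = (Q + l)*(2*Q) = 2*Q*(Q + l))
w = 5 (w = 2 + 2*(-1)*(-1 - 1/2) = 2 + 2*(-1)*(-3/2) = 2 + 3 = 5)
151*(z(-2) + w) = 151*(-3 + 5) = 151*2 = 302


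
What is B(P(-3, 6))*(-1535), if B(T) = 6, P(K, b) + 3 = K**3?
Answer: -9210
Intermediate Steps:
P(K, b) = -3 + K**3
B(P(-3, 6))*(-1535) = 6*(-1535) = -9210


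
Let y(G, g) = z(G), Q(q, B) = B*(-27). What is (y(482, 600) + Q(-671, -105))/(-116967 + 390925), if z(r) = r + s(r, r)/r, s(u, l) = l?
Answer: 1659/136979 ≈ 0.012111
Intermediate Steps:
Q(q, B) = -27*B
z(r) = 1 + r (z(r) = r + r/r = r + 1 = 1 + r)
y(G, g) = 1 + G
(y(482, 600) + Q(-671, -105))/(-116967 + 390925) = ((1 + 482) - 27*(-105))/(-116967 + 390925) = (483 + 2835)/273958 = 3318*(1/273958) = 1659/136979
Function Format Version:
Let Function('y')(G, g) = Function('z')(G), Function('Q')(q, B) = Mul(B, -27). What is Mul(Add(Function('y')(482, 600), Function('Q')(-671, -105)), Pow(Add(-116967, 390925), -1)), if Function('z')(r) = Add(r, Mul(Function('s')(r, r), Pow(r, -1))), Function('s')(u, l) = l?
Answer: Rational(1659, 136979) ≈ 0.012111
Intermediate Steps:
Function('Q')(q, B) = Mul(-27, B)
Function('z')(r) = Add(1, r) (Function('z')(r) = Add(r, Mul(r, Pow(r, -1))) = Add(r, 1) = Add(1, r))
Function('y')(G, g) = Add(1, G)
Mul(Add(Function('y')(482, 600), Function('Q')(-671, -105)), Pow(Add(-116967, 390925), -1)) = Mul(Add(Add(1, 482), Mul(-27, -105)), Pow(Add(-116967, 390925), -1)) = Mul(Add(483, 2835), Pow(273958, -1)) = Mul(3318, Rational(1, 273958)) = Rational(1659, 136979)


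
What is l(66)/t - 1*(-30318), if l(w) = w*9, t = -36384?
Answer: 183848253/6064 ≈ 30318.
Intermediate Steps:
l(w) = 9*w
l(66)/t - 1*(-30318) = (9*66)/(-36384) - 1*(-30318) = 594*(-1/36384) + 30318 = -99/6064 + 30318 = 183848253/6064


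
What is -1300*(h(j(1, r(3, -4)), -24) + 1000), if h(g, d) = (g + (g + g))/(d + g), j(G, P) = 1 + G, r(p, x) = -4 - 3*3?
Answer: -14296100/11 ≈ -1.2996e+6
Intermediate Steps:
r(p, x) = -13 (r(p, x) = -4 - 9 = -13)
h(g, d) = 3*g/(d + g) (h(g, d) = (g + 2*g)/(d + g) = (3*g)/(d + g) = 3*g/(d + g))
-1300*(h(j(1, r(3, -4)), -24) + 1000) = -1300*(3*(1 + 1)/(-24 + (1 + 1)) + 1000) = -1300*(3*2/(-24 + 2) + 1000) = -1300*(3*2/(-22) + 1000) = -1300*(3*2*(-1/22) + 1000) = -1300*(-3/11 + 1000) = -1300*10997/11 = -14296100/11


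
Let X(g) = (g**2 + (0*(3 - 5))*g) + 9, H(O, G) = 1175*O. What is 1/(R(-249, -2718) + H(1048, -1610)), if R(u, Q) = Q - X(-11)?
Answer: 1/1228552 ≈ 8.1397e-7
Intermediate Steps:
X(g) = 9 + g**2 (X(g) = (g**2 + (0*(-2))*g) + 9 = (g**2 + 0*g) + 9 = (g**2 + 0) + 9 = g**2 + 9 = 9 + g**2)
R(u, Q) = -130 + Q (R(u, Q) = Q - (9 + (-11)**2) = Q - (9 + 121) = Q - 1*130 = Q - 130 = -130 + Q)
1/(R(-249, -2718) + H(1048, -1610)) = 1/((-130 - 2718) + 1175*1048) = 1/(-2848 + 1231400) = 1/1228552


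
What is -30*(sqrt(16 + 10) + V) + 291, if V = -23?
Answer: 981 - 30*sqrt(26) ≈ 828.03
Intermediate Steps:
-30*(sqrt(16 + 10) + V) + 291 = -30*(sqrt(16 + 10) - 23) + 291 = -30*(sqrt(26) - 23) + 291 = -30*(-23 + sqrt(26)) + 291 = (690 - 30*sqrt(26)) + 291 = 981 - 30*sqrt(26)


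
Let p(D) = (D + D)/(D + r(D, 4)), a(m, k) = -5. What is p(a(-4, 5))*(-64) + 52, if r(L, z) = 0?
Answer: -76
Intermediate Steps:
p(D) = 2 (p(D) = (D + D)/(D + 0) = (2*D)/D = 2)
p(a(-4, 5))*(-64) + 52 = 2*(-64) + 52 = -128 + 52 = -76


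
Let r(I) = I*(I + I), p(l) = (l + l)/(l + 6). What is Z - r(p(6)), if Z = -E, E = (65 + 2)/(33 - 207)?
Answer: -281/174 ≈ -1.6149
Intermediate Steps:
p(l) = 2*l/(6 + l) (p(l) = (2*l)/(6 + l) = 2*l/(6 + l))
r(I) = 2*I² (r(I) = I*(2*I) = 2*I²)
E = -67/174 (E = 67/(-174) = 67*(-1/174) = -67/174 ≈ -0.38506)
Z = 67/174 (Z = -1*(-67/174) = 67/174 ≈ 0.38506)
Z - r(p(6)) = 67/174 - 2*(2*6/(6 + 6))² = 67/174 - 2*(2*6/12)² = 67/174 - 2*(2*6*(1/12))² = 67/174 - 2*1² = 67/174 - 2 = -281/174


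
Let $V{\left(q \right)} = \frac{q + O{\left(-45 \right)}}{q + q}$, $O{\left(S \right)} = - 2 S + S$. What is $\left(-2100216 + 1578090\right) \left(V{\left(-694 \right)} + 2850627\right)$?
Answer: $- \frac{1032940381693275}{694} \approx -1.4884 \cdot 10^{12}$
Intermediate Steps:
$O{\left(S \right)} = - S$
$V{\left(q \right)} = \frac{45 + q}{2 q}$ ($V{\left(q \right)} = \frac{q - -45}{q + q} = \frac{q + 45}{2 q} = \left(45 + q\right) \frac{1}{2 q} = \frac{45 + q}{2 q}$)
$\left(-2100216 + 1578090\right) \left(V{\left(-694 \right)} + 2850627\right) = \left(-2100216 + 1578090\right) \left(\frac{45 - 694}{2 \left(-694\right)} + 2850627\right) = - 522126 \left(\frac{1}{2} \left(- \frac{1}{694}\right) \left(-649\right) + 2850627\right) = - 522126 \left(\frac{649}{1388} + 2850627\right) = \left(-522126\right) \frac{3956670925}{1388} = - \frac{1032940381693275}{694}$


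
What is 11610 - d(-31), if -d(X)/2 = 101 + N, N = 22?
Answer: 11856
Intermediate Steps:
d(X) = -246 (d(X) = -2*(101 + 22) = -2*123 = -246)
11610 - d(-31) = 11610 - 1*(-246) = 11610 + 246 = 11856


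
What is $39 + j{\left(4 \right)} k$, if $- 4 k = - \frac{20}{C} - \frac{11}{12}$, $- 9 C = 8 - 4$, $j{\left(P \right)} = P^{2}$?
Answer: $- \frac{412}{3} \approx -137.33$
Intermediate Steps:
$C = - \frac{4}{9}$ ($C = - \frac{8 - 4}{9} = \left(- \frac{1}{9}\right) 4 = - \frac{4}{9} \approx -0.44444$)
$k = - \frac{529}{48}$ ($k = - \frac{- \frac{20}{- \frac{4}{9}} - \frac{11}{12}}{4} = - \frac{\left(-20\right) \left(- \frac{9}{4}\right) - \frac{11}{12}}{4} = - \frac{45 - \frac{11}{12}}{4} = \left(- \frac{1}{4}\right) \frac{529}{12} = - \frac{529}{48} \approx -11.021$)
$39 + j{\left(4 \right)} k = 39 + 4^{2} \left(- \frac{529}{48}\right) = 39 + 16 \left(- \frac{529}{48}\right) = 39 - \frac{529}{3} = - \frac{412}{3}$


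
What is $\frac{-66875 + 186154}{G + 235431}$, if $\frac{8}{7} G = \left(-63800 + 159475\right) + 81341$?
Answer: $\frac{119279}{390320} \approx 0.30559$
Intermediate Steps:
$G = 154889$ ($G = \frac{7 \left(\left(-63800 + 159475\right) + 81341\right)}{8} = \frac{7 \left(95675 + 81341\right)}{8} = \frac{7}{8} \cdot 177016 = 154889$)
$\frac{-66875 + 186154}{G + 235431} = \frac{-66875 + 186154}{154889 + 235431} = \frac{119279}{390320}$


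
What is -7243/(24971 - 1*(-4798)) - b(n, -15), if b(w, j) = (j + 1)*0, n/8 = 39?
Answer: -7243/29769 ≈ -0.24331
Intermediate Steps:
n = 312 (n = 8*39 = 312)
b(w, j) = 0 (b(w, j) = (1 + j)*0 = 0)
-7243/(24971 - 1*(-4798)) - b(n, -15) = -7243/(24971 - 1*(-4798)) - 1*0 = -7243/(24971 + 4798) + 0 = -7243/29769 + 0 = -7243/29769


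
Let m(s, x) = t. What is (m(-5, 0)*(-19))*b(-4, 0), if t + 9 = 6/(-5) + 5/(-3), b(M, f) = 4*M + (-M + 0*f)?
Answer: -13528/5 ≈ -2705.6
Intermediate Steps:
b(M, f) = 3*M (b(M, f) = 4*M + (-M + 0) = 4*M - M = 3*M)
t = -178/15 (t = -9 + (6/(-5) + 5/(-3)) = -9 + (6*(-1/5) + 5*(-1/3)) = -9 + (-6/5 - 5/3) = -9 - 43/15 = -178/15 ≈ -11.867)
m(s, x) = -178/15
(m(-5, 0)*(-19))*b(-4, 0) = (-178/15*(-19))*(3*(-4)) = (3382/15)*(-12) = -13528/5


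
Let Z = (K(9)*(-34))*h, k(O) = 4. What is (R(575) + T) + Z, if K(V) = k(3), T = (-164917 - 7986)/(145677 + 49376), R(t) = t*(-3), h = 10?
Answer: -601911408/195053 ≈ -3085.9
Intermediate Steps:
R(t) = -3*t
T = -172903/195053 ≈ -0.88644
K(V) = 4
Z = -1360 (Z = (4*(-34))*10 = -136*10 = -1360)
(R(575) + T) + Z = (-3*575 - 172903/195053) - 1360 = (-1725 - 172903/195053) - 1360 = -336639328/195053 - 1360 = -601911408/195053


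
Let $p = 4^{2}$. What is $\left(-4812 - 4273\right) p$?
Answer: $-145360$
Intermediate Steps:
$p = 16$
$\left(-4812 - 4273\right) p = \left(-4812 - 4273\right) 16 = \left(-9085\right) 16 = -145360$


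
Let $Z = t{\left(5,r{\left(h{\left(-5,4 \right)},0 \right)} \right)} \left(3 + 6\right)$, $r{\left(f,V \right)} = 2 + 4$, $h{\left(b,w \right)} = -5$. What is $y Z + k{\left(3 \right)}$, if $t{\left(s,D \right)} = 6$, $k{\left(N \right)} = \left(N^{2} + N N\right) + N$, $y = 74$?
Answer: $4017$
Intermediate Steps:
$k{\left(N \right)} = N + 2 N^{2}$ ($k{\left(N \right)} = \left(N^{2} + N^{2}\right) + N = 2 N^{2} + N = N + 2 N^{2}$)
$r{\left(f,V \right)} = 6$
$Z = 54$ ($Z = 6 \left(3 + 6\right) = 6 \cdot 9 = 54$)
$y Z + k{\left(3 \right)} = 74 \cdot 54 + 3 \left(1 + 2 \cdot 3\right) = 3996 + 3 \left(1 + 6\right) = 3996 + 3 \cdot 7 = 3996 + 21 = 4017$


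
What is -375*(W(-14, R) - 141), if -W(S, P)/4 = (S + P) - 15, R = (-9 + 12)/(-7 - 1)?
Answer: 17625/2 ≈ 8812.5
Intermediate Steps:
R = -3/8 (R = 3/(-8) = 3*(-⅛) = -3/8 ≈ -0.37500)
W(S, P) = 60 - 4*P - 4*S (W(S, P) = -4*((S + P) - 15) = -4*((P + S) - 15) = -4*(-15 + P + S) = 60 - 4*P - 4*S)
-375*(W(-14, R) - 141) = -375*((60 - 4*(-3/8) - 4*(-14)) - 141) = -375*((60 + 3/2 + 56) - 141) = -375*(235/2 - 141) = -375*(-47/2) = 17625/2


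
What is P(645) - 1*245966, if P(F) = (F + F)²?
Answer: 1418134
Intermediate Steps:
P(F) = 4*F² (P(F) = (2*F)² = 4*F²)
P(645) - 1*245966 = 4*645² - 1*245966 = 4*416025 - 245966 = 1664100 - 245966 = 1418134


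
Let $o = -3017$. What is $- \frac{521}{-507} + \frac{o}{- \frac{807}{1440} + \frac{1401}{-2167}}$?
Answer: $\frac{1591702564003}{636489321} \approx 2500.8$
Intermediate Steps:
$- \frac{521}{-507} + \frac{o}{- \frac{807}{1440} + \frac{1401}{-2167}} = - \frac{521}{-507} - \frac{3017}{- \frac{807}{1440} + \frac{1401}{-2167}} = \left(-521\right) \left(- \frac{1}{507}\right) - \frac{3017}{\left(-807\right) \frac{1}{1440} + 1401 \left(- \frac{1}{2167}\right)} = \frac{521}{507} - \frac{3017}{- \frac{269}{480} - \frac{1401}{2167}} = \frac{521}{507} - \frac{3017}{- \frac{1255403}{1040160}} = \frac{521}{507} - - \frac{3138162720}{1255403} = \frac{521}{507} + \frac{3138162720}{1255403} = \frac{1591702564003}{636489321}$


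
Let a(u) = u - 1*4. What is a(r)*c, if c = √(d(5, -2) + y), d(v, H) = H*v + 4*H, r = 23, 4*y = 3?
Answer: 19*I*√69/2 ≈ 78.913*I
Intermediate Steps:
y = ¾ (y = (¼)*3 = ¾ ≈ 0.75000)
a(u) = -4 + u (a(u) = u - 4 = -4 + u)
d(v, H) = 4*H + H*v
c = I*√69/2 (c = √(-2*(4 + 5) + ¾) = √(-2*9 + ¾) = √(-18 + ¾) = √(-69/4) = I*√69/2 ≈ 4.1533*I)
a(r)*c = (-4 + 23)*(I*√69/2) = 19*(I*√69/2) = 19*I*√69/2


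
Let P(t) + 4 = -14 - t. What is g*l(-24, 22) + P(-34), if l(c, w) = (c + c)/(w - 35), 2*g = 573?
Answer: 13960/13 ≈ 1073.8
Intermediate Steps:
g = 573/2 (g = (½)*573 = 573/2 ≈ 286.50)
P(t) = -18 - t (P(t) = -4 + (-14 - t) = -18 - t)
l(c, w) = 2*c/(-35 + w) (l(c, w) = (2*c)/(-35 + w) = 2*c/(-35 + w))
g*l(-24, 22) + P(-34) = 573*(2*(-24)/(-35 + 22))/2 + (-18 - 1*(-34)) = 573*(2*(-24)/(-13))/2 + (-18 + 34) = 573*(2*(-24)*(-1/13))/2 + 16 = (573/2)*(48/13) + 16 = 13752/13 + 16 = 13960/13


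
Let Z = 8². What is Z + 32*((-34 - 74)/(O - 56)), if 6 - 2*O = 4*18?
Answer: 9152/89 ≈ 102.83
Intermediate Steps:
Z = 64
O = -33 (O = 3 - 2*18 = 3 - ½*72 = 3 - 36 = -33)
Z + 32*((-34 - 74)/(O - 56)) = 64 + 32*((-34 - 74)/(-33 - 56)) = 64 + 32*(-108/(-89)) = 64 + 32*(-108*(-1/89)) = 64 + 32*(108/89) = 64 + 3456/89 = 9152/89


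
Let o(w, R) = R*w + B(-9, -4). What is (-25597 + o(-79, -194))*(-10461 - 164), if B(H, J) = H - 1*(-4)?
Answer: 109182500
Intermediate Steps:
B(H, J) = 4 + H (B(H, J) = H + 4 = 4 + H)
o(w, R) = -5 + R*w (o(w, R) = R*w + (4 - 9) = R*w - 5 = -5 + R*w)
(-25597 + o(-79, -194))*(-10461 - 164) = (-25597 + (-5 - 194*(-79)))*(-10461 - 164) = (-25597 + (-5 + 15326))*(-10625) = (-25597 + 15321)*(-10625) = -10276*(-10625) = 109182500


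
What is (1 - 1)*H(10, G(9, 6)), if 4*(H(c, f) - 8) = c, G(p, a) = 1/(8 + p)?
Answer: 0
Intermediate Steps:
H(c, f) = 8 + c/4
(1 - 1)*H(10, G(9, 6)) = (1 - 1)*(8 + (¼)*10) = 0*(8 + 5/2) = 0*(21/2) = 0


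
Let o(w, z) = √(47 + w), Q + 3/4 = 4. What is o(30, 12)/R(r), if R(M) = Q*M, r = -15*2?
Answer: -2*√77/195 ≈ -0.090000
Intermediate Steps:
Q = 13/4 (Q = -¾ + 4 = 13/4 ≈ 3.2500)
r = -30
R(M) = 13*M/4
o(30, 12)/R(r) = √(47 + 30)/(((13/4)*(-30))) = √77/(-195/2) = √77*(-2/195) = -2*√77/195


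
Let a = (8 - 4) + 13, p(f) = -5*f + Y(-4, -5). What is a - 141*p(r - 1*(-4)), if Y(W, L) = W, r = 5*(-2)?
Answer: -3649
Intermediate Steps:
r = -10
p(f) = -4 - 5*f (p(f) = -5*f - 4 = -4 - 5*f)
a = 17 (a = 4 + 13 = 17)
a - 141*p(r - 1*(-4)) = 17 - 141*(-4 - 5*(-10 - 1*(-4))) = 17 - 141*(-4 - 5*(-10 + 4)) = 17 - 141*(-4 - 5*(-6)) = 17 - 141*(-4 + 30) = 17 - 141*26 = 17 - 3666 = -3649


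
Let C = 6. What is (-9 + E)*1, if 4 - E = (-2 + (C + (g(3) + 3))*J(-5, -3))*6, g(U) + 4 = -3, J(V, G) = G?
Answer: 43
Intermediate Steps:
g(U) = -7 (g(U) = -4 - 3 = -7)
E = 52 (E = 4 - (-2 + (6 + (-7 + 3))*(-3))*6 = 4 - (-2 + (6 - 4)*(-3))*6 = 4 - (-2 + 2*(-3))*6 = 4 - (-2 - 6)*6 = 4 - (-8)*6 = 4 - 1*(-48) = 4 + 48 = 52)
(-9 + E)*1 = (-9 + 52)*1 = 43*1 = 43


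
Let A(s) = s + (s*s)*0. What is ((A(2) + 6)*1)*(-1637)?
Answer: -13096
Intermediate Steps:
A(s) = s (A(s) = s + s**2*0 = s + 0 = s)
((A(2) + 6)*1)*(-1637) = ((2 + 6)*1)*(-1637) = (8*1)*(-1637) = 8*(-1637) = -13096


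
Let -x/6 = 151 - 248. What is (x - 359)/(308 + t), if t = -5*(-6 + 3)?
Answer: 223/323 ≈ 0.69040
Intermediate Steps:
x = 582 (x = -6*(151 - 248) = -6*(-97) = 582)
t = 15 (t = -5*(-3) = 15)
(x - 359)/(308 + t) = (582 - 359)/(308 + 15) = 223/323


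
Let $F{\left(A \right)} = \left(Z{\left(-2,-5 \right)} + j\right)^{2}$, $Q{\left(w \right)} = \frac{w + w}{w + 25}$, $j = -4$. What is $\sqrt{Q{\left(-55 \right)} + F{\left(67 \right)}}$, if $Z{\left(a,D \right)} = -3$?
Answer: $\frac{\sqrt{474}}{3} \approx 7.2572$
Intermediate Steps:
$Q{\left(w \right)} = \frac{2 w}{25 + w}$
$F{\left(A \right)} = 49$ ($F{\left(A \right)} = \left(-3 - 4\right)^{2} = \left(-7\right)^{2} = 49$)
$\sqrt{Q{\left(-55 \right)} + F{\left(67 \right)}} = \sqrt{2 \left(-55\right) \frac{1}{25 - 55} + 49} = \sqrt{2 \left(-55\right) \frac{1}{-30} + 49} = \sqrt{2 \left(-55\right) \left(- \frac{1}{30}\right) + 49} = \sqrt{\frac{11}{3} + 49} = \sqrt{\frac{158}{3}} = \frac{\sqrt{474}}{3}$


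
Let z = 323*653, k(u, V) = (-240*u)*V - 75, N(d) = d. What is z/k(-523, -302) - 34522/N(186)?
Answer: -218111442494/1175120565 ≈ -185.61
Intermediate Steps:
k(u, V) = -75 - 240*V*u (k(u, V) = -240*V*u - 75 = -75 - 240*V*u)
z = 210919
z/k(-523, -302) - 34522/N(186) = 210919/(-75 - 240*(-302)*(-523)) - 34522/186 = 210919/(-75 - 37907040) - 34522*1/186 = 210919/(-37907115) - 17261/93 = 210919*(-1/37907115) - 17261/93 = -210919/37907115 - 17261/93 = -218111442494/1175120565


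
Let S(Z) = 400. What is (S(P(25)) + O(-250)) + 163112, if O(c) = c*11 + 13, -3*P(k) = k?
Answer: 160775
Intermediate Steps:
P(k) = -k/3
O(c) = 13 + 11*c (O(c) = 11*c + 13 = 13 + 11*c)
(S(P(25)) + O(-250)) + 163112 = (400 + (13 + 11*(-250))) + 163112 = (400 + (13 - 2750)) + 163112 = (400 - 2737) + 163112 = -2337 + 163112 = 160775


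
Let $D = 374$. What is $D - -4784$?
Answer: $5158$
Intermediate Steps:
$D - -4784 = 374 - -4784 = 374 + 4784 = 5158$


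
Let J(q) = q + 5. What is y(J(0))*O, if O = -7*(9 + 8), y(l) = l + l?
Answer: -1190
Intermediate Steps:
J(q) = 5 + q
y(l) = 2*l
O = -119 (O = -7*17 = -119)
y(J(0))*O = (2*(5 + 0))*(-119) = (2*5)*(-119) = 10*(-119) = -1190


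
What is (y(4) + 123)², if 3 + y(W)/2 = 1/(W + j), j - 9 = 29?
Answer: 6041764/441 ≈ 13700.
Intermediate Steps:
j = 38 (j = 9 + 29 = 38)
y(W) = -6 + 2/(38 + W) (y(W) = -6 + 2/(W + 38) = -6 + 2/(38 + W))
(y(4) + 123)² = (2*(-113 - 3*4)/(38 + 4) + 123)² = (2*(-113 - 12)/42 + 123)² = (2*(1/42)*(-125) + 123)² = (-125/21 + 123)² = (2458/21)² = 6041764/441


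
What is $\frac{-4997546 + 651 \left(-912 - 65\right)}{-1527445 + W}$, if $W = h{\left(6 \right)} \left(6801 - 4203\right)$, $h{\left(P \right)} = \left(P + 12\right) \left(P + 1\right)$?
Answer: $\frac{5633573}{1200097} \approx 4.6943$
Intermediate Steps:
$h{\left(P \right)} = \left(1 + P\right) \left(12 + P\right)$ ($h{\left(P \right)} = \left(12 + P\right) \left(1 + P\right) = \left(1 + P\right) \left(12 + P\right)$)
$W = 327348$ ($W = \left(12 + 6^{2} + 13 \cdot 6\right) \left(6801 - 4203\right) = \left(12 + 36 + 78\right) 2598 = 126 \cdot 2598 = 327348$)
$\frac{-4997546 + 651 \left(-912 - 65\right)}{-1527445 + W} = \frac{-4997546 + 651 \left(-912 - 65\right)}{-1527445 + 327348} = \frac{-4997546 + 651 \left(-977\right)}{-1200097} = \left(-4997546 - 636027\right) \left(- \frac{1}{1200097}\right) = \left(-5633573\right) \left(- \frac{1}{1200097}\right) = \frac{5633573}{1200097}$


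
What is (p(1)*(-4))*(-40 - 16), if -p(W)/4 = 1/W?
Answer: -896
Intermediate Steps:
p(W) = -4/W
(p(1)*(-4))*(-40 - 16) = (-4/1*(-4))*(-40 - 16) = (-4*1*(-4))*(-56) = -4*(-4)*(-56) = 16*(-56) = -896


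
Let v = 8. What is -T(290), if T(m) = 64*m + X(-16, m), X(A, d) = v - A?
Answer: -18584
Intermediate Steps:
X(A, d) = 8 - A
T(m) = 24 + 64*m (T(m) = 64*m + (8 - 1*(-16)) = 64*m + (8 + 16) = 64*m + 24 = 24 + 64*m)
-T(290) = -(24 + 64*290) = -(24 + 18560) = -1*18584 = -18584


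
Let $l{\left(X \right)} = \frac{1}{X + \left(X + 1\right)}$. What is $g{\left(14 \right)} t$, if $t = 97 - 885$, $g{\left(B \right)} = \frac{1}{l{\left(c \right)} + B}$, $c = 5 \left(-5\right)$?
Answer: $- \frac{38612}{685} \approx -56.368$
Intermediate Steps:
$c = -25$
$l{\left(X \right)} = \frac{1}{1 + 2 X}$ ($l{\left(X \right)} = \frac{1}{X + \left(1 + X\right)} = \frac{1}{1 + 2 X}$)
$g{\left(B \right)} = \frac{1}{- \frac{1}{49} + B}$ ($g{\left(B \right)} = \frac{1}{\frac{1}{1 + 2 \left(-25\right)} + B} = \frac{1}{\frac{1}{1 - 50} + B} = \frac{1}{\frac{1}{-49} + B} = \frac{1}{- \frac{1}{49} + B}$)
$t = -788$
$g{\left(14 \right)} t = \frac{49}{-1 + 49 \cdot 14} \left(-788\right) = \frac{49}{-1 + 686} \left(-788\right) = \frac{49}{685} \left(-788\right) = - \frac{38612}{685}$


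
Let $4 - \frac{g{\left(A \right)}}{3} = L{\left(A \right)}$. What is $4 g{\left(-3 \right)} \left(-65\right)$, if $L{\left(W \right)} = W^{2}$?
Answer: $3900$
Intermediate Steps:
$g{\left(A \right)} = 12 - 3 A^{2}$
$4 g{\left(-3 \right)} \left(-65\right) = 4 \left(12 - 3 \left(-3\right)^{2}\right) \left(-65\right) = 4 \left(12 - 27\right) \left(-65\right) = 4 \left(-15\right) \left(-65\right) = \left(-60\right) \left(-65\right) = 3900$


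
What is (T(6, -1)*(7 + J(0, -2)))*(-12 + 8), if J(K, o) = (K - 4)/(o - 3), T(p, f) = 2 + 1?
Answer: -468/5 ≈ -93.600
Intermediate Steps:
T(p, f) = 3
J(K, o) = (-4 + K)/(-3 + o)
(T(6, -1)*(7 + J(0, -2)))*(-12 + 8) = (3*(7 + (-4 + 0)/(-3 - 2)))*(-12 + 8) = (3*(7 - 4/(-5)))*(-4) = (3*(7 - 1/5*(-4)))*(-4) = (3*(7 + 4/5))*(-4) = (3*(39/5))*(-4) = (117/5)*(-4) = -468/5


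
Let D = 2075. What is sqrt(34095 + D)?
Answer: sqrt(36170) ≈ 190.18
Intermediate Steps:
sqrt(34095 + D) = sqrt(34095 + 2075) = sqrt(36170)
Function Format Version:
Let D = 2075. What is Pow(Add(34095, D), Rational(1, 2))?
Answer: Pow(36170, Rational(1, 2)) ≈ 190.18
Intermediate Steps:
Pow(Add(34095, D), Rational(1, 2)) = Pow(Add(34095, 2075), Rational(1, 2)) = Pow(36170, Rational(1, 2))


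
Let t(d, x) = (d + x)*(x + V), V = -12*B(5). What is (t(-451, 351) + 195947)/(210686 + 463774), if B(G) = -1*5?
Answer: 154847/674460 ≈ 0.22959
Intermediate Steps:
B(G) = -5
V = 60 (V = -12*(-5) = 60)
t(d, x) = (60 + x)*(d + x) (t(d, x) = (d + x)*(x + 60) = (d + x)*(60 + x) = (60 + x)*(d + x))
(t(-451, 351) + 195947)/(210686 + 463774) = ((351² + 60*(-451) + 60*351 - 451*351) + 195947)/(210686 + 463774) = ((123201 - 27060 + 21060 - 158301) + 195947)/674460 = (-41100 + 195947)*(1/674460) = 154847*(1/674460) = 154847/674460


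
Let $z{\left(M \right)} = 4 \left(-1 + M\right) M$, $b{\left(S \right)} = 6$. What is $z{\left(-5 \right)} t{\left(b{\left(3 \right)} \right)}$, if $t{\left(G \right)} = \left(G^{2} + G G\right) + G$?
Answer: $9360$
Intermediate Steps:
$z{\left(M \right)} = M \left(-4 + 4 M\right)$ ($z{\left(M \right)} = \left(-4 + 4 M\right) M = M \left(-4 + 4 M\right)$)
$t{\left(G \right)} = G + 2 G^{2}$ ($t{\left(G \right)} = \left(G^{2} + G^{2}\right) + G = 2 G^{2} + G = G + 2 G^{2}$)
$z{\left(-5 \right)} t{\left(b{\left(3 \right)} \right)} = 4 \left(-5\right) \left(-1 - 5\right) 6 \left(1 + 2 \cdot 6\right) = 4 \left(-5\right) \left(-6\right) 6 \left(1 + 12\right) = 120 \cdot 6 \cdot 13 = 120 \cdot 78 = 9360$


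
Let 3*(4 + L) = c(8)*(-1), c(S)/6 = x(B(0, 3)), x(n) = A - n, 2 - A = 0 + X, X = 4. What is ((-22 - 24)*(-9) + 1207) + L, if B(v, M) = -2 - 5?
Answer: 1607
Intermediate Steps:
B(v, M) = -7
A = -2 (A = 2 - (0 + 4) = 2 - 1*4 = 2 - 4 = -2)
x(n) = -2 - n
c(S) = 30 (c(S) = 6*(-2 - 1*(-7)) = 6*(-2 + 7) = 6*5 = 30)
L = -14 (L = -4 + (30*(-1))/3 = -4 + (1/3)*(-30) = -4 - 10 = -14)
((-22 - 24)*(-9) + 1207) + L = ((-22 - 24)*(-9) + 1207) - 14 = (-46*(-9) + 1207) - 14 = (414 + 1207) - 14 = 1621 - 14 = 1607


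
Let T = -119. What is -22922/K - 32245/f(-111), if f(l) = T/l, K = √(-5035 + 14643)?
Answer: -3579195/119 - 11461*√2402/2402 ≈ -30311.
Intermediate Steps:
K = 2*√2402 (K = √9608 = 2*√2402 ≈ 98.020)
f(l) = -119/l
-22922/K - 32245/f(-111) = -22922*√2402/4804 - 32245/((-119/(-111))) = -11461*√2402/2402 - 32245/((-119*(-1/111))) = -11461*√2402/2402 - 32245/119/111 = -11461*√2402/2402 - 32245*111/119 = -11461*√2402/2402 - 3579195/119 = -3579195/119 - 11461*√2402/2402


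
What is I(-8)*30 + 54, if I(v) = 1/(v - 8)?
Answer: 417/8 ≈ 52.125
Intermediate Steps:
I(v) = 1/(-8 + v)
I(-8)*30 + 54 = 30/(-8 - 8) + 54 = 30/(-16) + 54 = -1/16*30 + 54 = -15/8 + 54 = 417/8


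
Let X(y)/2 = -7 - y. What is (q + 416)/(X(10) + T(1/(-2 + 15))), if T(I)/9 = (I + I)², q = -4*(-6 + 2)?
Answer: -36504/2855 ≈ -12.786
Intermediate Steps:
X(y) = -14 - 2*y (X(y) = 2*(-7 - y) = -14 - 2*y)
q = 16 (q = -4*(-4) = 16)
T(I) = 36*I² (T(I) = 9*(I + I)² = 9*(2*I)² = 9*(4*I²) = 36*I²)
(q + 416)/(X(10) + T(1/(-2 + 15))) = (16 + 416)/((-14 - 2*10) + 36*(1/(-2 + 15))²) = 432/((-14 - 20) + 36*(1/13)²) = 432/(-34 + 36*(1/13)²) = 432/(-34 + 36*(1/169)) = 432/(-34 + 36/169) = 432/(-5710/169) = 432*(-169/5710) = -36504/2855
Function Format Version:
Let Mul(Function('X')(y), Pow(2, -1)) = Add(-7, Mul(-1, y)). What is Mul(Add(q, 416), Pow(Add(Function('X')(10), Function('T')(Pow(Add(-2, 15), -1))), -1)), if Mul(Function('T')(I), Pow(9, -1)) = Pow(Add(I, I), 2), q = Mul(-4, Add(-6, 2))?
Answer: Rational(-36504, 2855) ≈ -12.786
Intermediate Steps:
Function('X')(y) = Add(-14, Mul(-2, y)) (Function('X')(y) = Mul(2, Add(-7, Mul(-1, y))) = Add(-14, Mul(-2, y)))
q = 16 (q = Mul(-4, -4) = 16)
Function('T')(I) = Mul(36, Pow(I, 2)) (Function('T')(I) = Mul(9, Pow(Add(I, I), 2)) = Mul(9, Pow(Mul(2, I), 2)) = Mul(9, Mul(4, Pow(I, 2))) = Mul(36, Pow(I, 2)))
Mul(Add(q, 416), Pow(Add(Function('X')(10), Function('T')(Pow(Add(-2, 15), -1))), -1)) = Mul(Add(16, 416), Pow(Add(Add(-14, Mul(-2, 10)), Mul(36, Pow(Pow(Add(-2, 15), -1), 2))), -1)) = Mul(432, Pow(Add(Add(-14, -20), Mul(36, Pow(Pow(13, -1), 2))), -1)) = Mul(432, Pow(Add(-34, Mul(36, Pow(Rational(1, 13), 2))), -1)) = Mul(432, Pow(Add(-34, Mul(36, Rational(1, 169))), -1)) = Mul(432, Pow(Add(-34, Rational(36, 169)), -1)) = Mul(432, Pow(Rational(-5710, 169), -1)) = Mul(432, Rational(-169, 5710)) = Rational(-36504, 2855)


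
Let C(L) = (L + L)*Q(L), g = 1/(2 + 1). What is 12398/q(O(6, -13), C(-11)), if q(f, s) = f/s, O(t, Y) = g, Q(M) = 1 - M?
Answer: -9819216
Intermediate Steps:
g = ⅓ (g = 1/3 = ⅓ ≈ 0.33333)
O(t, Y) = ⅓
C(L) = 2*L*(1 - L) (C(L) = (L + L)*(1 - L) = (2*L)*(1 - L) = 2*L*(1 - L))
12398/q(O(6, -13), C(-11)) = 12398/((1/(3*((2*(-11)*(1 - 1*(-11))))))) = 12398/((1/(3*((2*(-11)*(1 + 11)))))) = 12398/((1/(3*((2*(-11)*12))))) = 12398/(((⅓)/(-264))) = 12398/(((⅓)*(-1/264))) = 12398/(-1/792) = 12398*(-792) = -9819216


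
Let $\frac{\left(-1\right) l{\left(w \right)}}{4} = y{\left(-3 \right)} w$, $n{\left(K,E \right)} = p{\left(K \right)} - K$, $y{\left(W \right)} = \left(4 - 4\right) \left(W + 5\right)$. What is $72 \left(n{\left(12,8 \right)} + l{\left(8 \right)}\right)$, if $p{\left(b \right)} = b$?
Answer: $0$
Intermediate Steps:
$y{\left(W \right)} = 0$ ($y{\left(W \right)} = 0 \left(5 + W\right) = 0$)
$n{\left(K,E \right)} = 0$ ($n{\left(K,E \right)} = K - K = 0$)
$l{\left(w \right)} = 0$ ($l{\left(w \right)} = - 4 \cdot 0 w = \left(-4\right) 0 = 0$)
$72 \left(n{\left(12,8 \right)} + l{\left(8 \right)}\right) = 72 \left(0 + 0\right) = 72 \cdot 0 = 0$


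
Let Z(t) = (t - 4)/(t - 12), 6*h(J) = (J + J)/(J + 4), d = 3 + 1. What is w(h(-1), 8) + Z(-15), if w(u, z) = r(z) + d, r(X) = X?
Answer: 343/27 ≈ 12.704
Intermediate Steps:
d = 4
h(J) = J/(3*(4 + J)) (h(J) = ((J + J)/(J + 4))/6 = ((2*J)/(4 + J))/6 = (2*J/(4 + J))/6 = J/(3*(4 + J)))
w(u, z) = 4 + z (w(u, z) = z + 4 = 4 + z)
Z(t) = (-4 + t)/(-12 + t)
w(h(-1), 8) + Z(-15) = (4 + 8) + (-4 - 15)/(-12 - 15) = 12 - 19/(-27) = 12 - 1/27*(-19) = 12 + 19/27 = 343/27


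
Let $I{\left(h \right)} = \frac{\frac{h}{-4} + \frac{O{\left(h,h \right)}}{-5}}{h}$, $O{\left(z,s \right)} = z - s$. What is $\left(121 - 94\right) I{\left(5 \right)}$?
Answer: $- \frac{27}{4} \approx -6.75$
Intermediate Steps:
$I{\left(h \right)} = - \frac{1}{4}$ ($I{\left(h \right)} = \frac{\frac{h}{-4} + \frac{h - h}{-5}}{h} = \frac{h \left(- \frac{1}{4}\right) + 0 \left(- \frac{1}{5}\right)}{h} = \frac{- \frac{h}{4} + 0}{h} = \frac{\left(- \frac{1}{4}\right) h}{h} = - \frac{1}{4}$)
$\left(121 - 94\right) I{\left(5 \right)} = \left(121 - 94\right) \left(- \frac{1}{4}\right) = 27 \left(- \frac{1}{4}\right) = - \frac{27}{4}$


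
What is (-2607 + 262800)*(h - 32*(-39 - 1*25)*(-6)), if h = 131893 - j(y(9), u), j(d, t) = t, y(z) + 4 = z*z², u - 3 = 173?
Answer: 31074589797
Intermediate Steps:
u = 176 (u = 3 + 173 = 176)
y(z) = -4 + z³ (y(z) = -4 + z*z² = -4 + z³)
h = 131717 (h = 131893 - 1*176 = 131893 - 176 = 131717)
(-2607 + 262800)*(h - 32*(-39 - 1*25)*(-6)) = (-2607 + 262800)*(131717 - 32*(-39 - 1*25)*(-6)) = 260193*(131717 - 32*(-39 - 25)*(-6)) = 260193*(131717 - 32*(-64)*(-6)) = 260193*(131717 + 2048*(-6)) = 260193*(131717 - 12288) = 260193*119429 = 31074589797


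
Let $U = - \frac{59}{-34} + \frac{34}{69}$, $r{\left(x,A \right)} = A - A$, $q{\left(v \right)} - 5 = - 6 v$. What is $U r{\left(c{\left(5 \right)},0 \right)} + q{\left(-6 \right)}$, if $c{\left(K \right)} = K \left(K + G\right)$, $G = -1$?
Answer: $41$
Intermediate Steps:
$c{\left(K \right)} = K \left(-1 + K\right)$ ($c{\left(K \right)} = K \left(K - 1\right) = K \left(-1 + K\right)$)
$q{\left(v \right)} = 5 - 6 v$
$r{\left(x,A \right)} = 0$
$U = \frac{5227}{2346}$ ($U = \left(-59\right) \left(- \frac{1}{34}\right) + 34 \cdot \frac{1}{69} = \frac{59}{34} + \frac{34}{69} = \frac{5227}{2346} \approx 2.228$)
$U r{\left(c{\left(5 \right)},0 \right)} + q{\left(-6 \right)} = \frac{5227}{2346} \cdot 0 + \left(5 - -36\right) = 0 + \left(5 + 36\right) = 0 + 41 = 41$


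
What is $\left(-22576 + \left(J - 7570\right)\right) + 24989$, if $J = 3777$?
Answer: $-1380$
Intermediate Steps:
$\left(-22576 + \left(J - 7570\right)\right) + 24989 = \left(-22576 + \left(3777 - 7570\right)\right) + 24989 = \left(-22576 - 3793\right) + 24989 = -26369 + 24989 = -1380$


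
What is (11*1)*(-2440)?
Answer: -26840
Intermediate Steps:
(11*1)*(-2440) = 11*(-2440) = -26840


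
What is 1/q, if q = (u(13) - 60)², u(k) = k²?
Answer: 1/11881 ≈ 8.4168e-5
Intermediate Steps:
q = 11881 (q = (13² - 60)² = (169 - 60)² = 109² = 11881)
1/q = 1/11881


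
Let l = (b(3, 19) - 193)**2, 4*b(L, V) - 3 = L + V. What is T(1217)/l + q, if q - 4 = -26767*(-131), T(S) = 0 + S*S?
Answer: 1956671653753/558009 ≈ 3.5065e+6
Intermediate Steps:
b(L, V) = 3/4 + L/4 + V/4 (b(L, V) = 3/4 + (L + V)/4 = 3/4 + (L/4 + V/4) = 3/4 + L/4 + V/4)
T(S) = S**2 (T(S) = 0 + S**2 = S**2)
q = 3506481 (q = 4 - 26767*(-131) = 4 + 3506477 = 3506481)
l = 558009/16 (l = ((3/4 + (1/4)*3 + (1/4)*19) - 193)**2 = ((3/4 + 3/4 + 19/4) - 193)**2 = (25/4 - 193)**2 = (-747/4)**2 = 558009/16 ≈ 34876.)
T(1217)/l + q = 1217**2/(558009/16) + 3506481 = 1481089*(16/558009) + 3506481 = 23697424/558009 + 3506481 = 1956671653753/558009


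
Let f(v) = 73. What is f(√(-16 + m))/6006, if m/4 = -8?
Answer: 73/6006 ≈ 0.012155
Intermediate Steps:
m = -32 (m = 4*(-8) = -32)
f(√(-16 + m))/6006 = 73/6006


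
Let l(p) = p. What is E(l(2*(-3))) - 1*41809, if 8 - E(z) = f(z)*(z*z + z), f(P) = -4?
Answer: -41681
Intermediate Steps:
E(z) = 8 + 4*z + 4*z**2 (E(z) = 8 - (-4)*(z*z + z) = 8 - (-4)*(z**2 + z) = 8 - (-4)*(z + z**2) = 8 - (-4*z - 4*z**2) = 8 + (4*z + 4*z**2) = 8 + 4*z + 4*z**2)
E(l(2*(-3))) - 1*41809 = (8 + 4*(2*(-3)) + 4*(2*(-3))**2) - 1*41809 = (8 + 4*(-6) + 4*(-6)**2) - 41809 = (8 - 24 + 4*36) - 41809 = (8 - 24 + 144) - 41809 = 128 - 41809 = -41681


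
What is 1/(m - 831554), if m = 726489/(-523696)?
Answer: -523696/435482230073 ≈ -1.2026e-6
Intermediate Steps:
m = -726489/523696 (m = 726489*(-1/523696) = -726489/523696 ≈ -1.3872)
1/(m - 831554) = 1/(-726489/523696 - 831554) = 1/(-435482230073/523696) = -523696/435482230073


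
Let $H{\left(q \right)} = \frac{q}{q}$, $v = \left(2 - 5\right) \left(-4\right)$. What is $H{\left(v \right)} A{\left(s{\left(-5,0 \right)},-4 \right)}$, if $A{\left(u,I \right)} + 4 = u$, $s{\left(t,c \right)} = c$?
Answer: $-4$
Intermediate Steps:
$A{\left(u,I \right)} = -4 + u$
$v = 12$ ($v = \left(-3\right) \left(-4\right) = 12$)
$H{\left(q \right)} = 1$
$H{\left(v \right)} A{\left(s{\left(-5,0 \right)},-4 \right)} = 1 \left(-4 + 0\right) = 1 \left(-4\right) = -4$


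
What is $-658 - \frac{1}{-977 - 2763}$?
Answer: $- \frac{2460919}{3740} \approx -658.0$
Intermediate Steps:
$-658 - \frac{1}{-977 - 2763} = -658 - \frac{1}{-3740} = -658 - - \frac{1}{3740} = -658 + \frac{1}{3740} = - \frac{2460919}{3740}$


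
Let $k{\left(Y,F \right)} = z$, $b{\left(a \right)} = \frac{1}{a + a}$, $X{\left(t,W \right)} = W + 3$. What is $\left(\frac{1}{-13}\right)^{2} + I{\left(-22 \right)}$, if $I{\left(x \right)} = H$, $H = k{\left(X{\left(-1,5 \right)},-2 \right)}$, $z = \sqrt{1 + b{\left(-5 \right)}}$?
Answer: $\frac{1}{169} + \frac{3 \sqrt{10}}{10} \approx 0.9546$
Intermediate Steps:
$X{\left(t,W \right)} = 3 + W$
$b{\left(a \right)} = \frac{1}{2 a}$
$z = \frac{3 \sqrt{10}}{10}$ ($z = \sqrt{1 + \frac{1}{2 \left(-5\right)}} = \sqrt{1 + \frac{1}{2} \left(- \frac{1}{5}\right)} = \sqrt{1 - \frac{1}{10}} = \sqrt{\frac{9}{10}} = \frac{3 \sqrt{10}}{10} \approx 0.94868$)
$k{\left(Y,F \right)} = \frac{3 \sqrt{10}}{10}$
$H = \frac{3 \sqrt{10}}{10} \approx 0.94868$
$I{\left(x \right)} = \frac{3 \sqrt{10}}{10}$
$\left(\frac{1}{-13}\right)^{2} + I{\left(-22 \right)} = \left(\frac{1}{-13}\right)^{2} + \frac{3 \sqrt{10}}{10} = \left(- \frac{1}{13}\right)^{2} + \frac{3 \sqrt{10}}{10} = \frac{1}{169} + \frac{3 \sqrt{10}}{10}$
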